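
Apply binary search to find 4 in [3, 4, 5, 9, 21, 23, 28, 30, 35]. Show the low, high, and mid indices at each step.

Binary search for 4 in [3, 4, 5, 9, 21, 23, 28, 30, 35]:

lo=0, hi=8, mid=4, arr[mid]=21 -> 21 > 4, search left half
lo=0, hi=3, mid=1, arr[mid]=4 -> Found target at index 1!

Binary search finds 4 at index 1 after 2 comparisons. The search repeatedly halves the search space by comparing with the middle element.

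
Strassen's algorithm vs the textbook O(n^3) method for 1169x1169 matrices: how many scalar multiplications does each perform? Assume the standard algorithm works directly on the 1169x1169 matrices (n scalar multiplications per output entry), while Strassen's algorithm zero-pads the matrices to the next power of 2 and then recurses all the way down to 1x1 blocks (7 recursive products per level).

Matrix multiplication for 1169x1169 matrices:

Strassen's algorithm requires power-of-2 dimensions. Pad 1169x1169 to 2048x2048 (next power of 2).

Standard algorithm: 1169^3 = 1597509809 multiplications
Strassen's algorithm: 7^(log2(2048)) = 7^11 = 1977326743 multiplications
Difference: 1597509809 - 1977326743 = -379816934 (Strassen uses MORE here due to padding overhead — for small or just-over-power-of-2 n, padding can outweigh the per-level savings)

Standard: 1597509809 multiplications (1169^3). Strassen: 1977326743 multiplications (7^11, after padding to 2048x2048). Strassen reduces 8 recursive multiplications to 7 at each level.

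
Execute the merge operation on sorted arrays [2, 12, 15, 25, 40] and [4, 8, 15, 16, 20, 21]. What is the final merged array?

Merging process:

Compare 2 vs 4: take 2 from left. Merged: [2]
Compare 12 vs 4: take 4 from right. Merged: [2, 4]
Compare 12 vs 8: take 8 from right. Merged: [2, 4, 8]
Compare 12 vs 15: take 12 from left. Merged: [2, 4, 8, 12]
Compare 15 vs 15: take 15 from left. Merged: [2, 4, 8, 12, 15]
Compare 25 vs 15: take 15 from right. Merged: [2, 4, 8, 12, 15, 15]
Compare 25 vs 16: take 16 from right. Merged: [2, 4, 8, 12, 15, 15, 16]
Compare 25 vs 20: take 20 from right. Merged: [2, 4, 8, 12, 15, 15, 16, 20]
Compare 25 vs 21: take 21 from right. Merged: [2, 4, 8, 12, 15, 15, 16, 20, 21]
Append remaining from left: [25, 40]. Merged: [2, 4, 8, 12, 15, 15, 16, 20, 21, 25, 40]

Final merged array: [2, 4, 8, 12, 15, 15, 16, 20, 21, 25, 40]
Total comparisons: 9

The merged array is [2, 4, 8, 12, 15, 15, 16, 20, 21, 25, 40], requiring 9 comparisons. The merge step runs in O(n) time where n is the total number of elements.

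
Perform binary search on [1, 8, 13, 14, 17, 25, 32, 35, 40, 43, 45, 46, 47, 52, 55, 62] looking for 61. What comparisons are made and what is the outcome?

Binary search for 61 in [1, 8, 13, 14, 17, 25, 32, 35, 40, 43, 45, 46, 47, 52, 55, 62]:

lo=0, hi=15, mid=7, arr[mid]=35 -> 35 < 61, search right half
lo=8, hi=15, mid=11, arr[mid]=46 -> 46 < 61, search right half
lo=12, hi=15, mid=13, arr[mid]=52 -> 52 < 61, search right half
lo=14, hi=15, mid=14, arr[mid]=55 -> 55 < 61, search right half
lo=15, hi=15, mid=15, arr[mid]=62 -> 62 > 61, search left half
lo=15 > hi=14, target 61 not found

Binary search determines that 61 is not in the array after 5 comparisons. The search space was exhausted without finding the target.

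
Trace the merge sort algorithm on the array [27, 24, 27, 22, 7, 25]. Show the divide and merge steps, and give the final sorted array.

Merge sort trace:

Split: [27, 24, 27, 22, 7, 25] -> [27, 24, 27] and [22, 7, 25]
  Split: [27, 24, 27] -> [27] and [24, 27]
    Split: [24, 27] -> [24] and [27]
    Merge: [24] + [27] -> [24, 27]
  Merge: [27] + [24, 27] -> [24, 27, 27]
  Split: [22, 7, 25] -> [22] and [7, 25]
    Split: [7, 25] -> [7] and [25]
    Merge: [7] + [25] -> [7, 25]
  Merge: [22] + [7, 25] -> [7, 22, 25]
Merge: [24, 27, 27] + [7, 22, 25] -> [7, 22, 24, 25, 27, 27]

Final sorted array: [7, 22, 24, 25, 27, 27]

The merge sort proceeds by recursively splitting the array and merging sorted halves.
After all merges, the sorted array is [7, 22, 24, 25, 27, 27].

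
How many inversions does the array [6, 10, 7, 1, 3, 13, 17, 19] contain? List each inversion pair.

Finding inversions in [6, 10, 7, 1, 3, 13, 17, 19]:

(0, 3): arr[0]=6 > arr[3]=1
(0, 4): arr[0]=6 > arr[4]=3
(1, 2): arr[1]=10 > arr[2]=7
(1, 3): arr[1]=10 > arr[3]=1
(1, 4): arr[1]=10 > arr[4]=3
(2, 3): arr[2]=7 > arr[3]=1
(2, 4): arr[2]=7 > arr[4]=3

Total inversions: 7

The array has 7 inversion(s): (0,3), (0,4), (1,2), (1,3), (1,4), (2,3), (2,4). Each pair (i,j) satisfies i < j and arr[i] > arr[j].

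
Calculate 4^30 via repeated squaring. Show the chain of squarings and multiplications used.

Computing 4^30 by squaring (build up from 4^1; each line after the first costs one multiplication):

4^1 = 4
4^2 = (4^1)^2 = 4^2 = 16
4^3 = 4 * 4^2 = 4 * 16 = 64
4^6 = (4^3)^2 = 64^2 = 4096
4^7 = 4 * 4^6 = 4 * 4096 = 16384
4^14 = (4^7)^2 = 16384^2 = 268435456
4^15 = 4 * 4^14 = 4 * 268435456 = 1073741824
4^30 = (4^15)^2 = 1073741824^2 = 1152921504606846976

Result: 1152921504606846976
Multiplications needed: 7 (7 lines after 4^1)

4^30 = 1152921504606846976. Using exponentiation by squaring, this requires 7 multiplications. The key idea: if the exponent is even, square the half-power; if odd, multiply by the base once.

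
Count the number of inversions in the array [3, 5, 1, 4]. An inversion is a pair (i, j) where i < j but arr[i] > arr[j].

Finding inversions in [3, 5, 1, 4]:

(0, 2): arr[0]=3 > arr[2]=1
(1, 2): arr[1]=5 > arr[2]=1
(1, 3): arr[1]=5 > arr[3]=4

Total inversions: 3

The array has 3 inversion(s): (0,2), (1,2), (1,3). Each pair (i,j) satisfies i < j and arr[i] > arr[j].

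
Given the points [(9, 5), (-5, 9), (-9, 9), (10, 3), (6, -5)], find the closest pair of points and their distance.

Computing all pairwise distances among 5 points:

d((9, 5), (-5, 9)) = 14.5602
d((9, 5), (-9, 9)) = 18.4391
d((9, 5), (10, 3)) = 2.2361 <-- minimum
d((9, 5), (6, -5)) = 10.4403
d((-5, 9), (-9, 9)) = 4.0
d((-5, 9), (10, 3)) = 16.1555
d((-5, 9), (6, -5)) = 17.8045
d((-9, 9), (10, 3)) = 19.9249
d((-9, 9), (6, -5)) = 20.5183
d((10, 3), (6, -5)) = 8.9443

Closest pair: (9, 5) and (10, 3) with distance 2.2361

The closest pair is (9, 5) and (10, 3) with Euclidean distance 2.2361. For 5 points, brute-force pairwise comparison is shown above. For large n, the divide-and-conquer algorithm (sort by x, recurse on halves, check the dividing strip) achieves O(n log n).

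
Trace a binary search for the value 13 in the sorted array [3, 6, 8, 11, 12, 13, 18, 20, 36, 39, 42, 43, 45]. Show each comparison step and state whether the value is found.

Binary search for 13 in [3, 6, 8, 11, 12, 13, 18, 20, 36, 39, 42, 43, 45]:

lo=0, hi=12, mid=6, arr[mid]=18 -> 18 > 13, search left half
lo=0, hi=5, mid=2, arr[mid]=8 -> 8 < 13, search right half
lo=3, hi=5, mid=4, arr[mid]=12 -> 12 < 13, search right half
lo=5, hi=5, mid=5, arr[mid]=13 -> Found target at index 5!

Binary search finds 13 at index 5 after 4 comparisons. The search repeatedly halves the search space by comparing with the middle element.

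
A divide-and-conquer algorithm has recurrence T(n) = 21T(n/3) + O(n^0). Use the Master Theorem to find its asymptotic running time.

Master Theorem for T(n) = 21T(n/3) + O(n^0):

a = 21, b = 3, c = 0
log_b(a) = log_3(21) = 2.7712

Case 1: c = 0 < log_3(21) = 2.7712
T(n) = O(n^(log_3 21))

For T(n) = 21T(n/3) + O(n^0): log_3(21) = 2.7712. This is Case 1 of the Master Theorem (c < log_b(a), work dominated by leaves), giving O(n^(log_3 21)).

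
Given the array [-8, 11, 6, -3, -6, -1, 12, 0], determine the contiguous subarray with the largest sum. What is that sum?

Using Kadane's algorithm on [-8, 11, 6, -3, -6, -1, 12, 0]:

Scanning through the array:
Position 1 (value 11): max_ending_here = 11, max_so_far = 11
Position 2 (value 6): max_ending_here = 17, max_so_far = 17
Position 3 (value -3): max_ending_here = 14, max_so_far = 17
Position 4 (value -6): max_ending_here = 8, max_so_far = 17
Position 5 (value -1): max_ending_here = 7, max_so_far = 17
Position 6 (value 12): max_ending_here = 19, max_so_far = 19
Position 7 (value 0): max_ending_here = 19, max_so_far = 19

Maximum subarray: [11, 6, -3, -6, -1, 12]
Maximum sum: 19

The maximum subarray is [11, 6, -3, -6, -1, 12] with sum 19. This subarray runs from index 1 to index 6.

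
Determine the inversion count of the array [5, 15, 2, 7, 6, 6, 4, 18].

Finding inversions in [5, 15, 2, 7, 6, 6, 4, 18]:

(0, 2): arr[0]=5 > arr[2]=2
(0, 6): arr[0]=5 > arr[6]=4
(1, 2): arr[1]=15 > arr[2]=2
(1, 3): arr[1]=15 > arr[3]=7
(1, 4): arr[1]=15 > arr[4]=6
(1, 5): arr[1]=15 > arr[5]=6
(1, 6): arr[1]=15 > arr[6]=4
(3, 4): arr[3]=7 > arr[4]=6
(3, 5): arr[3]=7 > arr[5]=6
(3, 6): arr[3]=7 > arr[6]=4
(4, 6): arr[4]=6 > arr[6]=4
(5, 6): arr[5]=6 > arr[6]=4

Total inversions: 12

The array has 12 inversion(s): (0,2), (0,6), (1,2), (1,3), (1,4), (1,5), (1,6), (3,4), (3,5), (3,6), (4,6), (5,6). Each pair (i,j) satisfies i < j and arr[i] > arr[j].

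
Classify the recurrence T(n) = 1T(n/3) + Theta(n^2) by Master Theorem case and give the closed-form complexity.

Master Theorem for T(n) = 1T(n/3) + O(n^2):

a = 1, b = 3, c = 2
log_b(a) = log_3(1) = 0.0000

Case 3: c = 2 > log_3(1) = 0.0000
T(n) = O(n^2) = O(n^2)

For T(n) = 1T(n/3) + O(n^2): log_3(1) = 0.0000. This is Case 3 of the Master Theorem (c > log_b(a), work dominated by root), giving O(n^2).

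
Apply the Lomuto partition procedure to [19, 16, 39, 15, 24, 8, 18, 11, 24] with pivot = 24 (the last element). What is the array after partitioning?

Lomuto partition with pivot = 24:

Initial array: [19, 16, 39, 15, 24, 8, 18, 11, 24]

arr[0]=19 <= 24: swap with position 0, array becomes [19, 16, 39, 15, 24, 8, 18, 11, 24]
arr[1]=16 <= 24: swap with position 1, array becomes [19, 16, 39, 15, 24, 8, 18, 11, 24]
arr[2]=39 > 24: no swap
arr[3]=15 <= 24: swap with position 2, array becomes [19, 16, 15, 39, 24, 8, 18, 11, 24]
arr[4]=24 <= 24: swap with position 3, array becomes [19, 16, 15, 24, 39, 8, 18, 11, 24]
arr[5]=8 <= 24: swap with position 4, array becomes [19, 16, 15, 24, 8, 39, 18, 11, 24]
arr[6]=18 <= 24: swap with position 5, array becomes [19, 16, 15, 24, 8, 18, 39, 11, 24]
arr[7]=11 <= 24: swap with position 6, array becomes [19, 16, 15, 24, 8, 18, 11, 39, 24]

Place pivot at position 7: [19, 16, 15, 24, 8, 18, 11, 24, 39]
Pivot position: 7

After partitioning with pivot 24, the array becomes [19, 16, 15, 24, 8, 18, 11, 24, 39]. The pivot is placed at index 7. All elements to the left of the pivot are <= 24, and all elements to the right are > 24.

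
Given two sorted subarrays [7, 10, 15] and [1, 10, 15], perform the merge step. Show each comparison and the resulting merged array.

Merging process:

Compare 7 vs 1: take 1 from right. Merged: [1]
Compare 7 vs 10: take 7 from left. Merged: [1, 7]
Compare 10 vs 10: take 10 from left. Merged: [1, 7, 10]
Compare 15 vs 10: take 10 from right. Merged: [1, 7, 10, 10]
Compare 15 vs 15: take 15 from left. Merged: [1, 7, 10, 10, 15]
Append remaining from right: [15]. Merged: [1, 7, 10, 10, 15, 15]

Final merged array: [1, 7, 10, 10, 15, 15]
Total comparisons: 5

The merged array is [1, 7, 10, 10, 15, 15], requiring 5 comparisons. The merge step runs in O(n) time where n is the total number of elements.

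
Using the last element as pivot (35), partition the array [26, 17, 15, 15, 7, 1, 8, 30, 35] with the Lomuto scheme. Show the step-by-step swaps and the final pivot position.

Lomuto partition with pivot = 35:

Initial array: [26, 17, 15, 15, 7, 1, 8, 30, 35]

arr[0]=26 <= 35: swap with position 0, array becomes [26, 17, 15, 15, 7, 1, 8, 30, 35]
arr[1]=17 <= 35: swap with position 1, array becomes [26, 17, 15, 15, 7, 1, 8, 30, 35]
arr[2]=15 <= 35: swap with position 2, array becomes [26, 17, 15, 15, 7, 1, 8, 30, 35]
arr[3]=15 <= 35: swap with position 3, array becomes [26, 17, 15, 15, 7, 1, 8, 30, 35]
arr[4]=7 <= 35: swap with position 4, array becomes [26, 17, 15, 15, 7, 1, 8, 30, 35]
arr[5]=1 <= 35: swap with position 5, array becomes [26, 17, 15, 15, 7, 1, 8, 30, 35]
arr[6]=8 <= 35: swap with position 6, array becomes [26, 17, 15, 15, 7, 1, 8, 30, 35]
arr[7]=30 <= 35: swap with position 7, array becomes [26, 17, 15, 15, 7, 1, 8, 30, 35]

Place pivot at position 8: [26, 17, 15, 15, 7, 1, 8, 30, 35]
Pivot position: 8

After partitioning with pivot 35, the array becomes [26, 17, 15, 15, 7, 1, 8, 30, 35]. The pivot is placed at index 8. All elements to the left of the pivot are <= 35, and all elements to the right are > 35.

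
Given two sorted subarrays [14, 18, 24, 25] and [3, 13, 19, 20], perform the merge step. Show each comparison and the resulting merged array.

Merging process:

Compare 14 vs 3: take 3 from right. Merged: [3]
Compare 14 vs 13: take 13 from right. Merged: [3, 13]
Compare 14 vs 19: take 14 from left. Merged: [3, 13, 14]
Compare 18 vs 19: take 18 from left. Merged: [3, 13, 14, 18]
Compare 24 vs 19: take 19 from right. Merged: [3, 13, 14, 18, 19]
Compare 24 vs 20: take 20 from right. Merged: [3, 13, 14, 18, 19, 20]
Append remaining from left: [24, 25]. Merged: [3, 13, 14, 18, 19, 20, 24, 25]

Final merged array: [3, 13, 14, 18, 19, 20, 24, 25]
Total comparisons: 6

The merged array is [3, 13, 14, 18, 19, 20, 24, 25], requiring 6 comparisons. The merge step runs in O(n) time where n is the total number of elements.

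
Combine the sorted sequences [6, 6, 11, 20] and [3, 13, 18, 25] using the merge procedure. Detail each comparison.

Merging process:

Compare 6 vs 3: take 3 from right. Merged: [3]
Compare 6 vs 13: take 6 from left. Merged: [3, 6]
Compare 6 vs 13: take 6 from left. Merged: [3, 6, 6]
Compare 11 vs 13: take 11 from left. Merged: [3, 6, 6, 11]
Compare 20 vs 13: take 13 from right. Merged: [3, 6, 6, 11, 13]
Compare 20 vs 18: take 18 from right. Merged: [3, 6, 6, 11, 13, 18]
Compare 20 vs 25: take 20 from left. Merged: [3, 6, 6, 11, 13, 18, 20]
Append remaining from right: [25]. Merged: [3, 6, 6, 11, 13, 18, 20, 25]

Final merged array: [3, 6, 6, 11, 13, 18, 20, 25]
Total comparisons: 7

The merged array is [3, 6, 6, 11, 13, 18, 20, 25], requiring 7 comparisons. The merge step runs in O(n) time where n is the total number of elements.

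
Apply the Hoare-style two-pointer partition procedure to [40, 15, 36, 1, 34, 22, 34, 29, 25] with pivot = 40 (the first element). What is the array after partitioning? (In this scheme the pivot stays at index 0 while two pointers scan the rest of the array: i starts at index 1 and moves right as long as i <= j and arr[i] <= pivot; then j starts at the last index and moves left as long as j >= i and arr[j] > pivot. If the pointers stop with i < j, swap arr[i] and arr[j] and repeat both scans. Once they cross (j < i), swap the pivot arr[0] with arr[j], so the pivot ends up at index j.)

Hoare-style two-pointer partition with pivot = 40:

Initial array: [40, 15, 36, 1, 34, 22, 34, 29, 25]

Pointers start at i = 1, j = 8.
i ends at 9, j ends at 8: the pointers have crossed (j < i), so scanning stops.

Swap pivot arr[0] with arr[8] to place pivot at position 8: [25, 15, 36, 1, 34, 22, 34, 29, 40]
Pivot position: 8

After partitioning with pivot 40, the array becomes [25, 15, 36, 1, 34, 22, 34, 29, 40]. The pivot is placed at index 8. All elements to the left of the pivot are <= 40, and all elements to the right are > 40.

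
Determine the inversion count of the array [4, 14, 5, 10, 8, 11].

Finding inversions in [4, 14, 5, 10, 8, 11]:

(1, 2): arr[1]=14 > arr[2]=5
(1, 3): arr[1]=14 > arr[3]=10
(1, 4): arr[1]=14 > arr[4]=8
(1, 5): arr[1]=14 > arr[5]=11
(3, 4): arr[3]=10 > arr[4]=8

Total inversions: 5

The array has 5 inversion(s): (1,2), (1,3), (1,4), (1,5), (3,4). Each pair (i,j) satisfies i < j and arr[i] > arr[j].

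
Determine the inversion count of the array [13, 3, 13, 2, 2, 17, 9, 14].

Finding inversions in [13, 3, 13, 2, 2, 17, 9, 14]:

(0, 1): arr[0]=13 > arr[1]=3
(0, 3): arr[0]=13 > arr[3]=2
(0, 4): arr[0]=13 > arr[4]=2
(0, 6): arr[0]=13 > arr[6]=9
(1, 3): arr[1]=3 > arr[3]=2
(1, 4): arr[1]=3 > arr[4]=2
(2, 3): arr[2]=13 > arr[3]=2
(2, 4): arr[2]=13 > arr[4]=2
(2, 6): arr[2]=13 > arr[6]=9
(5, 6): arr[5]=17 > arr[6]=9
(5, 7): arr[5]=17 > arr[7]=14

Total inversions: 11

The array has 11 inversion(s): (0,1), (0,3), (0,4), (0,6), (1,3), (1,4), (2,3), (2,4), (2,6), (5,6), (5,7). Each pair (i,j) satisfies i < j and arr[i] > arr[j].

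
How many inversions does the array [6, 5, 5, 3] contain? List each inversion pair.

Finding inversions in [6, 5, 5, 3]:

(0, 1): arr[0]=6 > arr[1]=5
(0, 2): arr[0]=6 > arr[2]=5
(0, 3): arr[0]=6 > arr[3]=3
(1, 3): arr[1]=5 > arr[3]=3
(2, 3): arr[2]=5 > arr[3]=3

Total inversions: 5

The array has 5 inversion(s): (0,1), (0,2), (0,3), (1,3), (2,3). Each pair (i,j) satisfies i < j and arr[i] > arr[j].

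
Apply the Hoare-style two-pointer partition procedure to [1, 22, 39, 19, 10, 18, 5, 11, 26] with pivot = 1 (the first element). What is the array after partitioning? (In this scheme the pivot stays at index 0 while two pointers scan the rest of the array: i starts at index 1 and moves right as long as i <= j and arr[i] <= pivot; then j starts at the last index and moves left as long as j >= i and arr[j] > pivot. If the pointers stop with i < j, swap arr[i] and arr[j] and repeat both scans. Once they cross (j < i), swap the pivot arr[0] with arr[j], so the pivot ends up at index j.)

Hoare-style two-pointer partition with pivot = 1:

Initial array: [1, 22, 39, 19, 10, 18, 5, 11, 26]

Pointers start at i = 1, j = 8.
i ends at 1, j ends at 0: the pointers have crossed (j < i), so scanning stops.

j = 0, so swapping arr[0] with arr[j] leaves the pivot at position 0: [1, 22, 39, 19, 10, 18, 5, 11, 26]
Pivot position: 0

After partitioning with pivot 1, the array becomes [1, 22, 39, 19, 10, 18, 5, 11, 26]. The pivot is placed at index 0. All elements to the left of the pivot are <= 1, and all elements to the right are > 1.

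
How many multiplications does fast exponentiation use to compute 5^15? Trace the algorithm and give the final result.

Computing 5^15 by squaring (build up from 5^1; each line after the first costs one multiplication):

5^1 = 5
5^2 = (5^1)^2 = 5^2 = 25
5^3 = 5 * 5^2 = 5 * 25 = 125
5^6 = (5^3)^2 = 125^2 = 15625
5^7 = 5 * 5^6 = 5 * 15625 = 78125
5^14 = (5^7)^2 = 78125^2 = 6103515625
5^15 = 5 * 5^14 = 5 * 6103515625 = 30517578125

Result: 30517578125
Multiplications needed: 6 (6 lines after 5^1)

5^15 = 30517578125. Using exponentiation by squaring, this requires 6 multiplications. The key idea: if the exponent is even, square the half-power; if odd, multiply by the base once.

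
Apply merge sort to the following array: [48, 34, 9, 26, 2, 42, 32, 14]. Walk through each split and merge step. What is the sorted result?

Merge sort trace:

Split: [48, 34, 9, 26, 2, 42, 32, 14] -> [48, 34, 9, 26] and [2, 42, 32, 14]
  Split: [48, 34, 9, 26] -> [48, 34] and [9, 26]
    Split: [48, 34] -> [48] and [34]
    Merge: [48] + [34] -> [34, 48]
    Split: [9, 26] -> [9] and [26]
    Merge: [9] + [26] -> [9, 26]
  Merge: [34, 48] + [9, 26] -> [9, 26, 34, 48]
  Split: [2, 42, 32, 14] -> [2, 42] and [32, 14]
    Split: [2, 42] -> [2] and [42]
    Merge: [2] + [42] -> [2, 42]
    Split: [32, 14] -> [32] and [14]
    Merge: [32] + [14] -> [14, 32]
  Merge: [2, 42] + [14, 32] -> [2, 14, 32, 42]
Merge: [9, 26, 34, 48] + [2, 14, 32, 42] -> [2, 9, 14, 26, 32, 34, 42, 48]

Final sorted array: [2, 9, 14, 26, 32, 34, 42, 48]

The merge sort proceeds by recursively splitting the array and merging sorted halves.
After all merges, the sorted array is [2, 9, 14, 26, 32, 34, 42, 48].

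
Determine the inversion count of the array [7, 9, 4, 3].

Finding inversions in [7, 9, 4, 3]:

(0, 2): arr[0]=7 > arr[2]=4
(0, 3): arr[0]=7 > arr[3]=3
(1, 2): arr[1]=9 > arr[2]=4
(1, 3): arr[1]=9 > arr[3]=3
(2, 3): arr[2]=4 > arr[3]=3

Total inversions: 5

The array has 5 inversion(s): (0,2), (0,3), (1,2), (1,3), (2,3). Each pair (i,j) satisfies i < j and arr[i] > arr[j].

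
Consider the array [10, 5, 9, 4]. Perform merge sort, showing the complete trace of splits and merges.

Merge sort trace:

Split: [10, 5, 9, 4] -> [10, 5] and [9, 4]
  Split: [10, 5] -> [10] and [5]
  Merge: [10] + [5] -> [5, 10]
  Split: [9, 4] -> [9] and [4]
  Merge: [9] + [4] -> [4, 9]
Merge: [5, 10] + [4, 9] -> [4, 5, 9, 10]

Final sorted array: [4, 5, 9, 10]

The merge sort proceeds by recursively splitting the array and merging sorted halves.
After all merges, the sorted array is [4, 5, 9, 10].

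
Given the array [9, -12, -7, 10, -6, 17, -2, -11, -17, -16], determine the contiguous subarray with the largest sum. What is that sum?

Using Kadane's algorithm on [9, -12, -7, 10, -6, 17, -2, -11, -17, -16]:

Scanning through the array:
Position 1 (value -12): max_ending_here = -3, max_so_far = 9
Position 2 (value -7): max_ending_here = -7, max_so_far = 9
Position 3 (value 10): max_ending_here = 10, max_so_far = 10
Position 4 (value -6): max_ending_here = 4, max_so_far = 10
Position 5 (value 17): max_ending_here = 21, max_so_far = 21
Position 6 (value -2): max_ending_here = 19, max_so_far = 21
Position 7 (value -11): max_ending_here = 8, max_so_far = 21
Position 8 (value -17): max_ending_here = -9, max_so_far = 21
Position 9 (value -16): max_ending_here = -16, max_so_far = 21

Maximum subarray: [10, -6, 17]
Maximum sum: 21

The maximum subarray is [10, -6, 17] with sum 21. This subarray runs from index 3 to index 5.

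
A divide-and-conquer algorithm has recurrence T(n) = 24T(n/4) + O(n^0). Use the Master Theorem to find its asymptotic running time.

Master Theorem for T(n) = 24T(n/4) + O(n^0):

a = 24, b = 4, c = 0
log_b(a) = log_4(24) = 2.2925

Case 1: c = 0 < log_4(24) = 2.2925
T(n) = O(n^(log_4 24))

For T(n) = 24T(n/4) + O(n^0): log_4(24) = 2.2925. This is Case 1 of the Master Theorem (c < log_b(a), work dominated by leaves), giving O(n^(log_4 24)).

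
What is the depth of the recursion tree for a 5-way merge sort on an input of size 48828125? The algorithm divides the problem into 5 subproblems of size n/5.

For divide and conquer with division factor 5:

Problem sizes at each level:
Level 0: 48828125
Level 1: 9765625
Level 2: 1953125
Level 3: 390625
Level 4: 78125
Level 5: 15625
Level 6: 3125
Level 7: 625
Level 8: 125
Level 9: 25
Level 10: 5
Level 11: 1

The root is level 0 and the size-1 base case is level 11 (the tree spans levels 0 through 11, i.e. 12 levels counting the root), so the depth is the number of divisions: log_5(48828125) = 11

The recursion tree depth is log_5(48828125) = 11. At each level, the problem size is divided by 5, so it takes 11 divisions to reduce to a base case of size 1. The algorithm makes 5 recursive calls at each level.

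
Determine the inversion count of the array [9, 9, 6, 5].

Finding inversions in [9, 9, 6, 5]:

(0, 2): arr[0]=9 > arr[2]=6
(0, 3): arr[0]=9 > arr[3]=5
(1, 2): arr[1]=9 > arr[2]=6
(1, 3): arr[1]=9 > arr[3]=5
(2, 3): arr[2]=6 > arr[3]=5

Total inversions: 5

The array has 5 inversion(s): (0,2), (0,3), (1,2), (1,3), (2,3). Each pair (i,j) satisfies i < j and arr[i] > arr[j].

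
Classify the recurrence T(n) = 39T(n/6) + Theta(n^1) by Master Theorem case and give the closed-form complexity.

Master Theorem for T(n) = 39T(n/6) + O(n^1):

a = 39, b = 6, c = 1
log_b(a) = log_6(39) = 2.0447

Case 1: c = 1 < log_6(39) = 2.0447
T(n) = O(n^(log_6 39))

For T(n) = 39T(n/6) + O(n^1): log_6(39) = 2.0447. This is Case 1 of the Master Theorem (c < log_b(a), work dominated by leaves), giving O(n^(log_6 39)).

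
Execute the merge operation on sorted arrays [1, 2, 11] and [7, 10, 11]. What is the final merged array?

Merging process:

Compare 1 vs 7: take 1 from left. Merged: [1]
Compare 2 vs 7: take 2 from left. Merged: [1, 2]
Compare 11 vs 7: take 7 from right. Merged: [1, 2, 7]
Compare 11 vs 10: take 10 from right. Merged: [1, 2, 7, 10]
Compare 11 vs 11: take 11 from left. Merged: [1, 2, 7, 10, 11]
Append remaining from right: [11]. Merged: [1, 2, 7, 10, 11, 11]

Final merged array: [1, 2, 7, 10, 11, 11]
Total comparisons: 5

The merged array is [1, 2, 7, 10, 11, 11], requiring 5 comparisons. The merge step runs in O(n) time where n is the total number of elements.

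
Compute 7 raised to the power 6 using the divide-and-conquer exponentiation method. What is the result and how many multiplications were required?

Computing 7^6 by squaring (build up from 7^1; each line after the first costs one multiplication):

7^1 = 7
7^2 = (7^1)^2 = 7^2 = 49
7^3 = 7 * 7^2 = 7 * 49 = 343
7^6 = (7^3)^2 = 343^2 = 117649

Result: 117649
Multiplications needed: 3 (3 lines after 7^1)

7^6 = 117649. Using exponentiation by squaring, this requires 3 multiplications. The key idea: if the exponent is even, square the half-power; if odd, multiply by the base once.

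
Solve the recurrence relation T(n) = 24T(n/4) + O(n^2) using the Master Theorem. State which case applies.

Master Theorem for T(n) = 24T(n/4) + O(n^2):

a = 24, b = 4, c = 2
log_b(a) = log_4(24) = 2.2925

Case 1: c = 2 < log_4(24) = 2.2925
T(n) = O(n^(log_4 24))

For T(n) = 24T(n/4) + O(n^2): log_4(24) = 2.2925. This is Case 1 of the Master Theorem (c < log_b(a), work dominated by leaves), giving O(n^(log_4 24)).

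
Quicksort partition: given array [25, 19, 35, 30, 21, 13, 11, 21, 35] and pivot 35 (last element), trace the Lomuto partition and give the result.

Lomuto partition with pivot = 35:

Initial array: [25, 19, 35, 30, 21, 13, 11, 21, 35]

arr[0]=25 <= 35: swap with position 0, array becomes [25, 19, 35, 30, 21, 13, 11, 21, 35]
arr[1]=19 <= 35: swap with position 1, array becomes [25, 19, 35, 30, 21, 13, 11, 21, 35]
arr[2]=35 <= 35: swap with position 2, array becomes [25, 19, 35, 30, 21, 13, 11, 21, 35]
arr[3]=30 <= 35: swap with position 3, array becomes [25, 19, 35, 30, 21, 13, 11, 21, 35]
arr[4]=21 <= 35: swap with position 4, array becomes [25, 19, 35, 30, 21, 13, 11, 21, 35]
arr[5]=13 <= 35: swap with position 5, array becomes [25, 19, 35, 30, 21, 13, 11, 21, 35]
arr[6]=11 <= 35: swap with position 6, array becomes [25, 19, 35, 30, 21, 13, 11, 21, 35]
arr[7]=21 <= 35: swap with position 7, array becomes [25, 19, 35, 30, 21, 13, 11, 21, 35]

Place pivot at position 8: [25, 19, 35, 30, 21, 13, 11, 21, 35]
Pivot position: 8

After partitioning with pivot 35, the array becomes [25, 19, 35, 30, 21, 13, 11, 21, 35]. The pivot is placed at index 8. All elements to the left of the pivot are <= 35, and all elements to the right are > 35.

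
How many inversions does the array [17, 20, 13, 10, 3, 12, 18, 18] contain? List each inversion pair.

Finding inversions in [17, 20, 13, 10, 3, 12, 18, 18]:

(0, 2): arr[0]=17 > arr[2]=13
(0, 3): arr[0]=17 > arr[3]=10
(0, 4): arr[0]=17 > arr[4]=3
(0, 5): arr[0]=17 > arr[5]=12
(1, 2): arr[1]=20 > arr[2]=13
(1, 3): arr[1]=20 > arr[3]=10
(1, 4): arr[1]=20 > arr[4]=3
(1, 5): arr[1]=20 > arr[5]=12
(1, 6): arr[1]=20 > arr[6]=18
(1, 7): arr[1]=20 > arr[7]=18
(2, 3): arr[2]=13 > arr[3]=10
(2, 4): arr[2]=13 > arr[4]=3
(2, 5): arr[2]=13 > arr[5]=12
(3, 4): arr[3]=10 > arr[4]=3

Total inversions: 14

The array has 14 inversion(s): (0,2), (0,3), (0,4), (0,5), (1,2), (1,3), (1,4), (1,5), (1,6), (1,7), (2,3), (2,4), (2,5), (3,4). Each pair (i,j) satisfies i < j and arr[i] > arr[j].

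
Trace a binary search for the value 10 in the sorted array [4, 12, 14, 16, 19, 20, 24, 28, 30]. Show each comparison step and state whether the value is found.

Binary search for 10 in [4, 12, 14, 16, 19, 20, 24, 28, 30]:

lo=0, hi=8, mid=4, arr[mid]=19 -> 19 > 10, search left half
lo=0, hi=3, mid=1, arr[mid]=12 -> 12 > 10, search left half
lo=0, hi=0, mid=0, arr[mid]=4 -> 4 < 10, search right half
lo=1 > hi=0, target 10 not found

Binary search determines that 10 is not in the array after 3 comparisons. The search space was exhausted without finding the target.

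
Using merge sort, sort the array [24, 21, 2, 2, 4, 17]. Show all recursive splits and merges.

Merge sort trace:

Split: [24, 21, 2, 2, 4, 17] -> [24, 21, 2] and [2, 4, 17]
  Split: [24, 21, 2] -> [24] and [21, 2]
    Split: [21, 2] -> [21] and [2]
    Merge: [21] + [2] -> [2, 21]
  Merge: [24] + [2, 21] -> [2, 21, 24]
  Split: [2, 4, 17] -> [2] and [4, 17]
    Split: [4, 17] -> [4] and [17]
    Merge: [4] + [17] -> [4, 17]
  Merge: [2] + [4, 17] -> [2, 4, 17]
Merge: [2, 21, 24] + [2, 4, 17] -> [2, 2, 4, 17, 21, 24]

Final sorted array: [2, 2, 4, 17, 21, 24]

The merge sort proceeds by recursively splitting the array and merging sorted halves.
After all merges, the sorted array is [2, 2, 4, 17, 21, 24].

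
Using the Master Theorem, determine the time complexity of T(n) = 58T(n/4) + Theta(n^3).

Master Theorem for T(n) = 58T(n/4) + O(n^3):

a = 58, b = 4, c = 3
log_b(a) = log_4(58) = 2.9290

Case 3: c = 3 > log_4(58) = 2.9290
T(n) = O(n^3) = O(n^3)

For T(n) = 58T(n/4) + O(n^3): log_4(58) = 2.9290. This is Case 3 of the Master Theorem (c > log_b(a), work dominated by root), giving O(n^3).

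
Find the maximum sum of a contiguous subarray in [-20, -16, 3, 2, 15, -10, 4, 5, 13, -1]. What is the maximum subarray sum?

Using Kadane's algorithm on [-20, -16, 3, 2, 15, -10, 4, 5, 13, -1]:

Scanning through the array:
Position 1 (value -16): max_ending_here = -16, max_so_far = -16
Position 2 (value 3): max_ending_here = 3, max_so_far = 3
Position 3 (value 2): max_ending_here = 5, max_so_far = 5
Position 4 (value 15): max_ending_here = 20, max_so_far = 20
Position 5 (value -10): max_ending_here = 10, max_so_far = 20
Position 6 (value 4): max_ending_here = 14, max_so_far = 20
Position 7 (value 5): max_ending_here = 19, max_so_far = 20
Position 8 (value 13): max_ending_here = 32, max_so_far = 32
Position 9 (value -1): max_ending_here = 31, max_so_far = 32

Maximum subarray: [3, 2, 15, -10, 4, 5, 13]
Maximum sum: 32

The maximum subarray is [3, 2, 15, -10, 4, 5, 13] with sum 32. This subarray runs from index 2 to index 8.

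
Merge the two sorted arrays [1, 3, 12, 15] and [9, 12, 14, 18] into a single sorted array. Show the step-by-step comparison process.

Merging process:

Compare 1 vs 9: take 1 from left. Merged: [1]
Compare 3 vs 9: take 3 from left. Merged: [1, 3]
Compare 12 vs 9: take 9 from right. Merged: [1, 3, 9]
Compare 12 vs 12: take 12 from left. Merged: [1, 3, 9, 12]
Compare 15 vs 12: take 12 from right. Merged: [1, 3, 9, 12, 12]
Compare 15 vs 14: take 14 from right. Merged: [1, 3, 9, 12, 12, 14]
Compare 15 vs 18: take 15 from left. Merged: [1, 3, 9, 12, 12, 14, 15]
Append remaining from right: [18]. Merged: [1, 3, 9, 12, 12, 14, 15, 18]

Final merged array: [1, 3, 9, 12, 12, 14, 15, 18]
Total comparisons: 7

The merged array is [1, 3, 9, 12, 12, 14, 15, 18], requiring 7 comparisons. The merge step runs in O(n) time where n is the total number of elements.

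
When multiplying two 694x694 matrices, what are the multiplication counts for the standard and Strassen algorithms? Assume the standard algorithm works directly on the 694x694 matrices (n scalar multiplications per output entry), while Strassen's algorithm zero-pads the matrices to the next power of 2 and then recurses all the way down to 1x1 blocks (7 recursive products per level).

Matrix multiplication for 694x694 matrices:

Strassen's algorithm requires power-of-2 dimensions. Pad 694x694 to 1024x1024 (next power of 2).

Standard algorithm: 694^3 = 334255384 multiplications
Strassen's algorithm: 7^(log2(1024)) = 7^10 = 282475249 multiplications
Savings: 334255384 - 282475249 = 51780135 multiplications

Standard: 334255384 multiplications (694^3). Strassen: 282475249 multiplications (7^10, after padding to 1024x1024). Strassen reduces 8 recursive multiplications to 7 at each level.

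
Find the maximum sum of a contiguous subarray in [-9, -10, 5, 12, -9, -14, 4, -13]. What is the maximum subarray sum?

Using Kadane's algorithm on [-9, -10, 5, 12, -9, -14, 4, -13]:

Scanning through the array:
Position 1 (value -10): max_ending_here = -10, max_so_far = -9
Position 2 (value 5): max_ending_here = 5, max_so_far = 5
Position 3 (value 12): max_ending_here = 17, max_so_far = 17
Position 4 (value -9): max_ending_here = 8, max_so_far = 17
Position 5 (value -14): max_ending_here = -6, max_so_far = 17
Position 6 (value 4): max_ending_here = 4, max_so_far = 17
Position 7 (value -13): max_ending_here = -9, max_so_far = 17

Maximum subarray: [5, 12]
Maximum sum: 17

The maximum subarray is [5, 12] with sum 17. This subarray runs from index 2 to index 3.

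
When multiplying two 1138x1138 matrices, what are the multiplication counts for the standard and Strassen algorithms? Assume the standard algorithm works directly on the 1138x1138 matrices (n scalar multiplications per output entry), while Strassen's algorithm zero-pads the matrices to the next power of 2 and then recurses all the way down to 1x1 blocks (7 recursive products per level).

Matrix multiplication for 1138x1138 matrices:

Strassen's algorithm requires power-of-2 dimensions. Pad 1138x1138 to 2048x2048 (next power of 2).

Standard algorithm: 1138^3 = 1473760072 multiplications
Strassen's algorithm: 7^(log2(2048)) = 7^11 = 1977326743 multiplications
Difference: 1473760072 - 1977326743 = -503566671 (Strassen uses MORE here due to padding overhead — for small or just-over-power-of-2 n, padding can outweigh the per-level savings)

Standard: 1473760072 multiplications (1138^3). Strassen: 1977326743 multiplications (7^11, after padding to 2048x2048). Strassen reduces 8 recursive multiplications to 7 at each level.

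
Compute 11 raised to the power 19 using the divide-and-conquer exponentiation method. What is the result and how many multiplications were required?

Computing 11^19 by squaring (build up from 11^1; each line after the first costs one multiplication):

11^1 = 11
11^2 = (11^1)^2 = 11^2 = 121
11^4 = (11^2)^2 = 121^2 = 14641
11^8 = (11^4)^2 = 14641^2 = 214358881
11^9 = 11 * 11^8 = 11 * 214358881 = 2357947691
11^18 = (11^9)^2 = 2357947691^2 = 5559917313492231481
11^19 = 11 * 11^18 = 11 * 5559917313492231481 = 61159090448414546291

Result: 61159090448414546291
Multiplications needed: 6 (6 lines after 11^1)

11^19 = 61159090448414546291. Using exponentiation by squaring, this requires 6 multiplications. The key idea: if the exponent is even, square the half-power; if odd, multiply by the base once.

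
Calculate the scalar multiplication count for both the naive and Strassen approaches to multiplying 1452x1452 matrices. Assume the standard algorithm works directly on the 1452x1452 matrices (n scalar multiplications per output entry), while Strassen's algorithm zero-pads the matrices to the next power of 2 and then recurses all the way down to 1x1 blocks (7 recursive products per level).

Matrix multiplication for 1452x1452 matrices:

Strassen's algorithm requires power-of-2 dimensions. Pad 1452x1452 to 2048x2048 (next power of 2).

Standard algorithm: 1452^3 = 3061257408 multiplications
Strassen's algorithm: 7^(log2(2048)) = 7^11 = 1977326743 multiplications
Savings: 3061257408 - 1977326743 = 1083930665 multiplications

Standard: 3061257408 multiplications (1452^3). Strassen: 1977326743 multiplications (7^11, after padding to 2048x2048). Strassen reduces 8 recursive multiplications to 7 at each level.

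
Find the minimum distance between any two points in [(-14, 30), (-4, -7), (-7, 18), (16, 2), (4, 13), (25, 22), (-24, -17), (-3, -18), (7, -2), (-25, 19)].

Computing all pairwise distances among 10 points:

d((-14, 30), (-4, -7)) = 38.3275
d((-14, 30), (-7, 18)) = 13.8924
d((-14, 30), (16, 2)) = 41.0366
d((-14, 30), (4, 13)) = 24.7588
d((-14, 30), (25, 22)) = 39.8121
d((-14, 30), (-24, -17)) = 48.0521
d((-14, 30), (-3, -18)) = 49.2443
d((-14, 30), (7, -2)) = 38.2753
d((-14, 30), (-25, 19)) = 15.5563
d((-4, -7), (-7, 18)) = 25.1794
d((-4, -7), (16, 2)) = 21.9317
d((-4, -7), (4, 13)) = 21.5407
d((-4, -7), (25, 22)) = 41.0122
d((-4, -7), (-24, -17)) = 22.3607
d((-4, -7), (-3, -18)) = 11.0454
d((-4, -7), (7, -2)) = 12.083
d((-4, -7), (-25, 19)) = 33.4215
d((-7, 18), (16, 2)) = 28.0179
d((-7, 18), (4, 13)) = 12.083
d((-7, 18), (25, 22)) = 32.249
d((-7, 18), (-24, -17)) = 38.9102
d((-7, 18), (-3, -18)) = 36.2215
d((-7, 18), (7, -2)) = 24.4131
d((-7, 18), (-25, 19)) = 18.0278
d((16, 2), (4, 13)) = 16.2788
d((16, 2), (25, 22)) = 21.9317
d((16, 2), (-24, -17)) = 44.2832
d((16, 2), (-3, -18)) = 27.5862
d((16, 2), (7, -2)) = 9.8489 <-- minimum
d((16, 2), (-25, 19)) = 44.3847
d((4, 13), (25, 22)) = 22.8473
d((4, 13), (-24, -17)) = 41.0366
d((4, 13), (-3, -18)) = 31.7805
d((4, 13), (7, -2)) = 15.2971
d((4, 13), (-25, 19)) = 29.6142
d((25, 22), (-24, -17)) = 62.6259
d((25, 22), (-3, -18)) = 48.8262
d((25, 22), (7, -2)) = 30.0
d((25, 22), (-25, 19)) = 50.0899
d((-24, -17), (-3, -18)) = 21.0238
d((-24, -17), (7, -2)) = 34.4384
d((-24, -17), (-25, 19)) = 36.0139
d((-3, -18), (7, -2)) = 18.868
d((-3, -18), (-25, 19)) = 43.0465
d((7, -2), (-25, 19)) = 38.2753

Closest pair: (16, 2) and (7, -2) with distance 9.8489

The closest pair is (16, 2) and (7, -2) with Euclidean distance 9.8489. For 10 points, brute-force pairwise comparison is shown above. For large n, the divide-and-conquer algorithm (sort by x, recurse on halves, check the dividing strip) achieves O(n log n).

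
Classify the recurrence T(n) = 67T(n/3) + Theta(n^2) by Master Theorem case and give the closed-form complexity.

Master Theorem for T(n) = 67T(n/3) + O(n^2):

a = 67, b = 3, c = 2
log_b(a) = log_3(67) = 3.8273

Case 1: c = 2 < log_3(67) = 3.8273
T(n) = O(n^(log_3 67))

For T(n) = 67T(n/3) + O(n^2): log_3(67) = 3.8273. This is Case 1 of the Master Theorem (c < log_b(a), work dominated by leaves), giving O(n^(log_3 67)).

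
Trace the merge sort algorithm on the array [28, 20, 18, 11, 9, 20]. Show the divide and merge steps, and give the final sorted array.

Merge sort trace:

Split: [28, 20, 18, 11, 9, 20] -> [28, 20, 18] and [11, 9, 20]
  Split: [28, 20, 18] -> [28] and [20, 18]
    Split: [20, 18] -> [20] and [18]
    Merge: [20] + [18] -> [18, 20]
  Merge: [28] + [18, 20] -> [18, 20, 28]
  Split: [11, 9, 20] -> [11] and [9, 20]
    Split: [9, 20] -> [9] and [20]
    Merge: [9] + [20] -> [9, 20]
  Merge: [11] + [9, 20] -> [9, 11, 20]
Merge: [18, 20, 28] + [9, 11, 20] -> [9, 11, 18, 20, 20, 28]

Final sorted array: [9, 11, 18, 20, 20, 28]

The merge sort proceeds by recursively splitting the array and merging sorted halves.
After all merges, the sorted array is [9, 11, 18, 20, 20, 28].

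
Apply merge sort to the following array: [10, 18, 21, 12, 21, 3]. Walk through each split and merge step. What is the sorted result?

Merge sort trace:

Split: [10, 18, 21, 12, 21, 3] -> [10, 18, 21] and [12, 21, 3]
  Split: [10, 18, 21] -> [10] and [18, 21]
    Split: [18, 21] -> [18] and [21]
    Merge: [18] + [21] -> [18, 21]
  Merge: [10] + [18, 21] -> [10, 18, 21]
  Split: [12, 21, 3] -> [12] and [21, 3]
    Split: [21, 3] -> [21] and [3]
    Merge: [21] + [3] -> [3, 21]
  Merge: [12] + [3, 21] -> [3, 12, 21]
Merge: [10, 18, 21] + [3, 12, 21] -> [3, 10, 12, 18, 21, 21]

Final sorted array: [3, 10, 12, 18, 21, 21]

The merge sort proceeds by recursively splitting the array and merging sorted halves.
After all merges, the sorted array is [3, 10, 12, 18, 21, 21].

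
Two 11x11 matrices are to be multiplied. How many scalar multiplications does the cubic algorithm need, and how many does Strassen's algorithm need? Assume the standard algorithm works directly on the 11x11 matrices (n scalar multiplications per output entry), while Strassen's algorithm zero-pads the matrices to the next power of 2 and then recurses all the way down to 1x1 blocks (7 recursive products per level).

Matrix multiplication for 11x11 matrices:

Strassen's algorithm requires power-of-2 dimensions. Pad 11x11 to 16x16 (next power of 2).

Standard algorithm: 11^3 = 1331 multiplications
Strassen's algorithm: 7^(log2(16)) = 7^4 = 2401 multiplications
Difference: 1331 - 2401 = -1070 (Strassen uses MORE here due to padding overhead — for small or just-over-power-of-2 n, padding can outweigh the per-level savings)

Standard: 1331 multiplications (11^3). Strassen: 2401 multiplications (7^4, after padding to 16x16). Strassen reduces 8 recursive multiplications to 7 at each level.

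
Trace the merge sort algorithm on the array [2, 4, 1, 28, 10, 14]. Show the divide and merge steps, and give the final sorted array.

Merge sort trace:

Split: [2, 4, 1, 28, 10, 14] -> [2, 4, 1] and [28, 10, 14]
  Split: [2, 4, 1] -> [2] and [4, 1]
    Split: [4, 1] -> [4] and [1]
    Merge: [4] + [1] -> [1, 4]
  Merge: [2] + [1, 4] -> [1, 2, 4]
  Split: [28, 10, 14] -> [28] and [10, 14]
    Split: [10, 14] -> [10] and [14]
    Merge: [10] + [14] -> [10, 14]
  Merge: [28] + [10, 14] -> [10, 14, 28]
Merge: [1, 2, 4] + [10, 14, 28] -> [1, 2, 4, 10, 14, 28]

Final sorted array: [1, 2, 4, 10, 14, 28]

The merge sort proceeds by recursively splitting the array and merging sorted halves.
After all merges, the sorted array is [1, 2, 4, 10, 14, 28].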